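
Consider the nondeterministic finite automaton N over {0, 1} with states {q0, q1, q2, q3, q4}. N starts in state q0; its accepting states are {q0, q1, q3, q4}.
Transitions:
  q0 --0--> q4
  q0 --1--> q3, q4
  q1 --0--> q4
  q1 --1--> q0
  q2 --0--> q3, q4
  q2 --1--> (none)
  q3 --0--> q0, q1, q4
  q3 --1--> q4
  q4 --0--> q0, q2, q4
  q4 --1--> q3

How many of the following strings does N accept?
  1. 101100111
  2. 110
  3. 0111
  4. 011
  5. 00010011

5

101100111: accepted
110: accepted
0111: accepted
011: accepted
00010011: accepted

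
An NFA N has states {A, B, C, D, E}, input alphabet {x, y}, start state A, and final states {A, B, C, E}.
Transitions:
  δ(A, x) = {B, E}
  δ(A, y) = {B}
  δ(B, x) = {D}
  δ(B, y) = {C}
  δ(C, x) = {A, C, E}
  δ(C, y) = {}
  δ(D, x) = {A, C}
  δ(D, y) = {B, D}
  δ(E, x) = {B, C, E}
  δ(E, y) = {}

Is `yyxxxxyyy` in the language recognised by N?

Start: {A}
read y: {B}
read y: {C}
read x: {A, C, E}
read x: {A, B, C, E}
read x: {A, B, C, D, E}
read x: {A, B, C, D, E}
read y: {B, C, D}
read y: {B, C, D}
read y: {B, C, D}
Reachable ∩ accepting = {B, C} — nonempty.

accepted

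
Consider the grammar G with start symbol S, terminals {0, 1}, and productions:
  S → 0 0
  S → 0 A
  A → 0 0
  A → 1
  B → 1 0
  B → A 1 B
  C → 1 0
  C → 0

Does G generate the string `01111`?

no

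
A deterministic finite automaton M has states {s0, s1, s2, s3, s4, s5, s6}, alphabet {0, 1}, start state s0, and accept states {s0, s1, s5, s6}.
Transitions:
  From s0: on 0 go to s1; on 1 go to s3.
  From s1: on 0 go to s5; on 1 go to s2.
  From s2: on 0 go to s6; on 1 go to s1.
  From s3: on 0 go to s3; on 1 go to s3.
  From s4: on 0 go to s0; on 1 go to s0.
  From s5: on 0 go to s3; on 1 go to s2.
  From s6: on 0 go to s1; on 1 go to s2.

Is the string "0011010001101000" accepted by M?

s0 --0--> s1
s1 --0--> s5
s5 --1--> s2
s2 --1--> s1
s1 --0--> s5
s5 --1--> s2
s2 --0--> s6
s6 --0--> s1
s1 --0--> s5
s5 --1--> s2
s2 --1--> s1
s1 --0--> s5
s5 --1--> s2
s2 --0--> s6
s6 --0--> s1
s1 --0--> s5
End in state s5, which is an accepting state.

accepted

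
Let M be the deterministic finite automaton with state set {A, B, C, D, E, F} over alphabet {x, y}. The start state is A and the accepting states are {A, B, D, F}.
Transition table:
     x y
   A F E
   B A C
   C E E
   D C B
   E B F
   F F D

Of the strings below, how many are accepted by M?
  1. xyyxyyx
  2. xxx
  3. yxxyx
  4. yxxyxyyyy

4

xyyxyyx: accepted
xxx: accepted
yxxyx: accepted
yxxyxyyyy: accepted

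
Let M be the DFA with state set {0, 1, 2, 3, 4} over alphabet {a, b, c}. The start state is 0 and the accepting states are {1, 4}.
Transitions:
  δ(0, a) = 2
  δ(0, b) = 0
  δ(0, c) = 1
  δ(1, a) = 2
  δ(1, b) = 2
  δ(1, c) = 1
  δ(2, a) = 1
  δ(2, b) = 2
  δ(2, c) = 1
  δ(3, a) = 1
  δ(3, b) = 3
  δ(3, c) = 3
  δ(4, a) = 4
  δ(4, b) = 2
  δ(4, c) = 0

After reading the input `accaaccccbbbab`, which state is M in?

2

0 --a--> 2
2 --c--> 1
1 --c--> 1
1 --a--> 2
2 --a--> 1
1 --c--> 1
1 --c--> 1
1 --c--> 1
1 --c--> 1
1 --b--> 2
2 --b--> 2
2 --b--> 2
2 --a--> 1
1 --b--> 2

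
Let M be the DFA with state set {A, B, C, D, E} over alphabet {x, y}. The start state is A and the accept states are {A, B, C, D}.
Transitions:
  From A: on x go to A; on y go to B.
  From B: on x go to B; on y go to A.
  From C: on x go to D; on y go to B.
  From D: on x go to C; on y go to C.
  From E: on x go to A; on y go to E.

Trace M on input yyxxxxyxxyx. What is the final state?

A

A --y--> B
B --y--> A
A --x--> A
A --x--> A
A --x--> A
A --x--> A
A --y--> B
B --x--> B
B --x--> B
B --y--> A
A --x--> A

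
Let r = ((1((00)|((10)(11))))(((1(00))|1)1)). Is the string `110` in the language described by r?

No split of 110 into u·v has (1((00)|((10)(11)))) matching u and (((1(00))|1)1) matching v.

no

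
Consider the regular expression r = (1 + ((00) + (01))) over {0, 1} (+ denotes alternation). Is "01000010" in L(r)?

no

Neither 1 nor ((00)+(01)) matches 01000010.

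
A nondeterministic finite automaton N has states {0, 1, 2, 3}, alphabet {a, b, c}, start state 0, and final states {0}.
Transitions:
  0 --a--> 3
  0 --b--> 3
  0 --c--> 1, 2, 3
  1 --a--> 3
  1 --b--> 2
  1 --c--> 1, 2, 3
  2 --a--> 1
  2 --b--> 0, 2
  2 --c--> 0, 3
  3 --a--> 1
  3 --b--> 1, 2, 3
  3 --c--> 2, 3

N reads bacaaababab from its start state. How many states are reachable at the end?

Start: {0}
read b: {3}
read a: {1}
read c: {1, 2, 3}
read a: {1, 3}
read a: {1, 3}
read a: {1, 3}
read b: {1, 2, 3}
read a: {1, 3}
read b: {1, 2, 3}
read a: {1, 3}
read b: {1, 2, 3}
Final reachable set {1, 2, 3} has 3 states.

3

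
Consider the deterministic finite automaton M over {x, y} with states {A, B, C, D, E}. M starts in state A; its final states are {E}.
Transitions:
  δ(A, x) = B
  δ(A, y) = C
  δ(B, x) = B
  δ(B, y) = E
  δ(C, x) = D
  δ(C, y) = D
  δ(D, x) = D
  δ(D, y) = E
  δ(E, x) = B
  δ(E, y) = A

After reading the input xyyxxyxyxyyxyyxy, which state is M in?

E

A --x--> B
B --y--> E
E --y--> A
A --x--> B
B --x--> B
B --y--> E
E --x--> B
B --y--> E
E --x--> B
B --y--> E
E --y--> A
A --x--> B
B --y--> E
E --y--> A
A --x--> B
B --y--> E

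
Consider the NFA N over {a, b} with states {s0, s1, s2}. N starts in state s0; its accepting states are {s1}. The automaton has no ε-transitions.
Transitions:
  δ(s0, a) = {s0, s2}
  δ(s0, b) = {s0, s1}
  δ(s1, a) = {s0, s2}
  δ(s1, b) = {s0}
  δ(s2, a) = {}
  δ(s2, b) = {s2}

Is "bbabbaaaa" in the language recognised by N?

Start: {s0}
read b: {s0, s1}
read b: {s0, s1}
read a: {s0, s2}
read b: {s0, s1, s2}
read b: {s0, s1, s2}
read a: {s0, s2}
read a: {s0, s2}
read a: {s0, s2}
read a: {s0, s2}
Reachable ∩ accepting = {} — empty.

rejected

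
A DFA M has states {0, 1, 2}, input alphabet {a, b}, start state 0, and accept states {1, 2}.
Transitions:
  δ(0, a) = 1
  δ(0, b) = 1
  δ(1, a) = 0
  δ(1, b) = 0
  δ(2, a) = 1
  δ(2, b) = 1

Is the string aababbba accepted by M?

0 --a--> 1
1 --a--> 0
0 --b--> 1
1 --a--> 0
0 --b--> 1
1 --b--> 0
0 --b--> 1
1 --a--> 0
End in state 0, which is not an accepting state.

rejected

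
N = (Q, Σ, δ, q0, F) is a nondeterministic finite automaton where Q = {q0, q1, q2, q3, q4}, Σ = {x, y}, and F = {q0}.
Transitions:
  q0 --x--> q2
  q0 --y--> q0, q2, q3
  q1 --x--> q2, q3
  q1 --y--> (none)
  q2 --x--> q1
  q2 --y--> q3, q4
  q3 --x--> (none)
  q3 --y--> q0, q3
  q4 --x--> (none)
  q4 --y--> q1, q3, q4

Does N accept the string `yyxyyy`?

accepted

Start: {q0}
read y: {q0, q2, q3}
read y: {q0, q2, q3, q4}
read x: {q1, q2}
read y: {q3, q4}
read y: {q0, q1, q3, q4}
read y: {q0, q1, q2, q3, q4}
Reachable ∩ accepting = {q0} — nonempty.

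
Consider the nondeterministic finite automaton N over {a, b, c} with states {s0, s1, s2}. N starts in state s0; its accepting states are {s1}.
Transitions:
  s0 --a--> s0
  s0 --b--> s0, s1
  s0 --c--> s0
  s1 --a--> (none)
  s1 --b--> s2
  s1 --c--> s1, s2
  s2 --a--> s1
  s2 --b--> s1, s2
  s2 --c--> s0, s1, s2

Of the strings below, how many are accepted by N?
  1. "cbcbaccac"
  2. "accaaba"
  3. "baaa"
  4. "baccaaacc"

1

"cbcbaccac": accepted
"accaaba": rejected
"baaa": rejected
"baccaaacc": rejected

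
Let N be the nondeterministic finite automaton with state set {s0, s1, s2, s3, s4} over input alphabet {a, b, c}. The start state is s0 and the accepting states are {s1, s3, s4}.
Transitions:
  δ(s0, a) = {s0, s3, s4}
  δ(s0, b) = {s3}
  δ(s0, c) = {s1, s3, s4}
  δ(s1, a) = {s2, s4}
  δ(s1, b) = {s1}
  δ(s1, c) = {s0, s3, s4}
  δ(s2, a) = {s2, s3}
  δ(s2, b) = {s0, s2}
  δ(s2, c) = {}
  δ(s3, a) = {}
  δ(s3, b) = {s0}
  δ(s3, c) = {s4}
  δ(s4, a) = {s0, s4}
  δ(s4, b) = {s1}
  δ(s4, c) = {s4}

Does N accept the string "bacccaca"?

rejected

Start: {s0}
read b: {s3}
read a: {}
The reachable set is empty and stays empty for the remaining 6 symbols.
Reachable ∩ accepting = {} — empty.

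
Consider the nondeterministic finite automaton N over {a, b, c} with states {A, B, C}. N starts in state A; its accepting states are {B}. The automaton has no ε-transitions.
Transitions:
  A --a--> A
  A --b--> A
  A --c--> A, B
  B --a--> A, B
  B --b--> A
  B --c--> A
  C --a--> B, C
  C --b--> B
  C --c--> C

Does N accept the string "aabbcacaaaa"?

accepted

Start: {A}
read a: {A}
read a: {A}
read b: {A}
read b: {A}
read c: {A, B}
read a: {A, B}
read c: {A, B}
read a: {A, B}
read a: {A, B}
read a: {A, B}
read a: {A, B}
Reachable ∩ accepting = {B} — nonempty.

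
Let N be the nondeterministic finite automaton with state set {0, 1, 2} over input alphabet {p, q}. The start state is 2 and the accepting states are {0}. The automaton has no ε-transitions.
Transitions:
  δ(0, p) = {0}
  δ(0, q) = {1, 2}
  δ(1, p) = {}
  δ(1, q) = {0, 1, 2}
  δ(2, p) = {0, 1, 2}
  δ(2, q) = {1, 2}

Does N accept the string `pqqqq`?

Start: {2}
read p: {0, 1, 2}
read q: {0, 1, 2}
read q: {0, 1, 2}
read q: {0, 1, 2}
read q: {0, 1, 2}
Reachable ∩ accepting = {0} — nonempty.

accepted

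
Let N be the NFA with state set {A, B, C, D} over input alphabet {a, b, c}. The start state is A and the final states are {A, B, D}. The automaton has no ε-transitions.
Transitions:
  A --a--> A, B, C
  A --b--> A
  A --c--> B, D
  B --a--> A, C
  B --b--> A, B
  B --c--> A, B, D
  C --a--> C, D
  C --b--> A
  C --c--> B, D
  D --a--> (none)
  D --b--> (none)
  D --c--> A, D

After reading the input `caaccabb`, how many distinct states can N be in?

Start: {A}
read c: {B, D}
read a: {A, C}
read a: {A, B, C, D}
read c: {A, B, D}
read c: {A, B, D}
read a: {A, B, C}
read b: {A, B}
read b: {A, B}
Final reachable set {A, B} has 2 states.

2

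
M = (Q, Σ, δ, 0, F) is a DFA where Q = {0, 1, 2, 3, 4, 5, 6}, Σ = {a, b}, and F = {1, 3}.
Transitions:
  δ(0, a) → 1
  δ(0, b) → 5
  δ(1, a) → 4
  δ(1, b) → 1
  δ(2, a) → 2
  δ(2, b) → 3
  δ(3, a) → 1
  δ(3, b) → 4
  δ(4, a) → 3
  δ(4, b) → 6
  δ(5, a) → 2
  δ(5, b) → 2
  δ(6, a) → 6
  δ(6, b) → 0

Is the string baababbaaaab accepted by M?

rejected

0 --b--> 5
5 --a--> 2
2 --a--> 2
2 --b--> 3
3 --a--> 1
1 --b--> 1
1 --b--> 1
1 --a--> 4
4 --a--> 3
3 --a--> 1
1 --a--> 4
4 --b--> 6
End in state 6, which is not an accepting state.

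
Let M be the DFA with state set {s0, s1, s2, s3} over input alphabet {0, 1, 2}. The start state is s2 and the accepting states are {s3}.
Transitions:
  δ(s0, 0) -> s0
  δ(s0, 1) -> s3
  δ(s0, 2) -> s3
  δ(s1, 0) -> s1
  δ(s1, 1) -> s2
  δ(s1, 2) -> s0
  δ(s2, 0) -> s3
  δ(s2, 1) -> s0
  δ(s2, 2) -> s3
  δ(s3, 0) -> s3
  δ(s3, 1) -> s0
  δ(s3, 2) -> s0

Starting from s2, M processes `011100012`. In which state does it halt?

s2 --0--> s3
s3 --1--> s0
s0 --1--> s3
s3 --1--> s0
s0 --0--> s0
s0 --0--> s0
s0 --0--> s0
s0 --1--> s3
s3 --2--> s0

s0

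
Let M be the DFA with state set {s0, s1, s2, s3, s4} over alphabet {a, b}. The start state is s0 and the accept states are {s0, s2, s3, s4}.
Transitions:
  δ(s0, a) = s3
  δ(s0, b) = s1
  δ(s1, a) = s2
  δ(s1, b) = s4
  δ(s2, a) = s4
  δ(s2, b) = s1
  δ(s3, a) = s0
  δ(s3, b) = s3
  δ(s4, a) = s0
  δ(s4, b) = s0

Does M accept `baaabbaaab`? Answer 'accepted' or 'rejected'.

s0 --b--> s1
s1 --a--> s2
s2 --a--> s4
s4 --a--> s0
s0 --b--> s1
s1 --b--> s4
s4 --a--> s0
s0 --a--> s3
s3 --a--> s0
s0 --b--> s1
End in state s1, which is not an accepting state.

rejected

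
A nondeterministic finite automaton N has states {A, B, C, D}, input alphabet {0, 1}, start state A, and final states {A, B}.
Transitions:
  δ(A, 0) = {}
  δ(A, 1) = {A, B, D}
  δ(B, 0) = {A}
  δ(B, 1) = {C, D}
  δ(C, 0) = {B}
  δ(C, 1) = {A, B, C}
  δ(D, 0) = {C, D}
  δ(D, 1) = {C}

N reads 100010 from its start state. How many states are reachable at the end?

Start: {A}
read 1: {A, B, D}
read 0: {A, C, D}
read 0: {B, C, D}
read 0: {A, B, C, D}
read 1: {A, B, C, D}
read 0: {A, B, C, D}
Final reachable set {A, B, C, D} has 4 states.

4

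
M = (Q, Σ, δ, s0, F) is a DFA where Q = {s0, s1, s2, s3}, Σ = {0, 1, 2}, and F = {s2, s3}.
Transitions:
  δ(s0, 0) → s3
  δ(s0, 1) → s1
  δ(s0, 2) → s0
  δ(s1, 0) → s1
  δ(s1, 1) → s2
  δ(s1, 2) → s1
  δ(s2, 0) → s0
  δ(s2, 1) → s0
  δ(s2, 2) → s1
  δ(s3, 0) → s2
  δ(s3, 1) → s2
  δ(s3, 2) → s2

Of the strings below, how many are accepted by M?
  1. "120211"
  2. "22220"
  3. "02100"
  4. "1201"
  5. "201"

4

"120211": rejected
"22220": accepted
"02100": accepted
"1201": accepted
"201": accepted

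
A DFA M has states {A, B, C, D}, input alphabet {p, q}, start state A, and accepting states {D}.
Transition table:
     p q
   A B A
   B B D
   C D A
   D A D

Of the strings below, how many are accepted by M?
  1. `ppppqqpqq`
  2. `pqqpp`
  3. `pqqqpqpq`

1

`ppppqqpqq`: rejected
`pqqpp`: rejected
`pqqqpqpq`: accepted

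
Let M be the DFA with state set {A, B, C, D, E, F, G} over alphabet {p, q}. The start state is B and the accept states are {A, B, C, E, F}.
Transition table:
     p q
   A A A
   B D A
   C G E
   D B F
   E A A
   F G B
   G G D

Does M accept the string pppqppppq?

rejected

B --p--> D
D --p--> B
B --p--> D
D --q--> F
F --p--> G
G --p--> G
G --p--> G
G --p--> G
G --q--> D
End in state D, which is not an accepting state.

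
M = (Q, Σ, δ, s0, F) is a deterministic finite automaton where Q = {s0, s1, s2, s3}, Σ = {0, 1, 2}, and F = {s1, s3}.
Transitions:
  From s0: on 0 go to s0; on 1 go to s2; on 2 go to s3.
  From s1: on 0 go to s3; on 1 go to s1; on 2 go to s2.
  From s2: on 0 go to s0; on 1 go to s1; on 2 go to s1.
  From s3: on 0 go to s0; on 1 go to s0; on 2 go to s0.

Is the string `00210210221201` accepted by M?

rejected

s0 --0--> s0
s0 --0--> s0
s0 --2--> s3
s3 --1--> s0
s0 --0--> s0
s0 --2--> s3
s3 --1--> s0
s0 --0--> s0
s0 --2--> s3
s3 --2--> s0
s0 --1--> s2
s2 --2--> s1
s1 --0--> s3
s3 --1--> s0
End in state s0, which is not an accepting state.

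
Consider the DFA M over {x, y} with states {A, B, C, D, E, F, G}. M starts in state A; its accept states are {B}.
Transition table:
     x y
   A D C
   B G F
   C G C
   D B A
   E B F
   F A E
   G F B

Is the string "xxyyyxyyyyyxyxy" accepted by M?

accepted

A --x--> D
D --x--> B
B --y--> F
F --y--> E
E --y--> F
F --x--> A
A --y--> C
C --y--> C
C --y--> C
C --y--> C
C --y--> C
C --x--> G
G --y--> B
B --x--> G
G --y--> B
End in state B, which is an accepting state.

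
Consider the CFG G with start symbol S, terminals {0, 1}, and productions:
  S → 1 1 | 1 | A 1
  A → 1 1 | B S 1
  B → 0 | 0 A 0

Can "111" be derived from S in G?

yes

S ⇒ A1 ⇒ 111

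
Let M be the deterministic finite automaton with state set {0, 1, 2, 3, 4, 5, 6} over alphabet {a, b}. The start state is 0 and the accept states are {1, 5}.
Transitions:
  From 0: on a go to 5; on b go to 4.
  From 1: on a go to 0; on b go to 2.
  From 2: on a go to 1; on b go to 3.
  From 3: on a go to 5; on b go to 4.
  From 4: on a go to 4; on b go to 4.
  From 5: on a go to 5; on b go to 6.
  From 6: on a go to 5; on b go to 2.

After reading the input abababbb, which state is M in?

3

0 --a--> 5
5 --b--> 6
6 --a--> 5
5 --b--> 6
6 --a--> 5
5 --b--> 6
6 --b--> 2
2 --b--> 3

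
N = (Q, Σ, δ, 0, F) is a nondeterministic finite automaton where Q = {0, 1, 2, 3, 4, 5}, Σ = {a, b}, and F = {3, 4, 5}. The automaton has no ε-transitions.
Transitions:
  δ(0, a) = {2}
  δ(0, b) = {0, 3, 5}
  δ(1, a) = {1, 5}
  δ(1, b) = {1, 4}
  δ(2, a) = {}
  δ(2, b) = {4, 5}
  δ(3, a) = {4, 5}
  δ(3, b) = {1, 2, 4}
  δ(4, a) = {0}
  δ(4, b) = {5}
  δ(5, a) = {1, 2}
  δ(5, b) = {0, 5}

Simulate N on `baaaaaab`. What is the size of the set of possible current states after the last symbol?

Start: {0}
read b: {0, 3, 5}
read a: {1, 2, 4, 5}
read a: {0, 1, 2, 5}
read a: {1, 2, 5}
read a: {1, 2, 5}
read a: {1, 2, 5}
read a: {1, 2, 5}
read b: {0, 1, 4, 5}
Final reachable set {0, 1, 4, 5} has 4 states.

4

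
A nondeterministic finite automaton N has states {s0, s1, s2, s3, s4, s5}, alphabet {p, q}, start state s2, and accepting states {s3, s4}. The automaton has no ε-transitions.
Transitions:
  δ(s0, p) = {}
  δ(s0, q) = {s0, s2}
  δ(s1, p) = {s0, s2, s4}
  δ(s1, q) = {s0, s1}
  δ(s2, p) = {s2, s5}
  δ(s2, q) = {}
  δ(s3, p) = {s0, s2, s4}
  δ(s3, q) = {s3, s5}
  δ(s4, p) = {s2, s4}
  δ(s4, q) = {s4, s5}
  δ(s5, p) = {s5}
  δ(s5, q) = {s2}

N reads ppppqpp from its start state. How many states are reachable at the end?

2

Start: {s2}
read p: {s2, s5}
read p: {s2, s5}
read p: {s2, s5}
read p: {s2, s5}
read q: {s2}
read p: {s2, s5}
read p: {s2, s5}
Final reachable set {s2, s5} has 2 states.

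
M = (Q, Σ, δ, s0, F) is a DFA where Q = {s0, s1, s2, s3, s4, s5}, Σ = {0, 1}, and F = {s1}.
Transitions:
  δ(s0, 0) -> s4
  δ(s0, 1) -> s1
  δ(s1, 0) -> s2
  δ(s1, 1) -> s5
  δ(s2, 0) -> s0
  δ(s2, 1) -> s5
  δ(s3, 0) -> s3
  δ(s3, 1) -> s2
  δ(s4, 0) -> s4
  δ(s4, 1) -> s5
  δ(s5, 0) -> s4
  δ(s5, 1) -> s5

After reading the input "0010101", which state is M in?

s0 --0--> s4
s4 --0--> s4
s4 --1--> s5
s5 --0--> s4
s4 --1--> s5
s5 --0--> s4
s4 --1--> s5

s5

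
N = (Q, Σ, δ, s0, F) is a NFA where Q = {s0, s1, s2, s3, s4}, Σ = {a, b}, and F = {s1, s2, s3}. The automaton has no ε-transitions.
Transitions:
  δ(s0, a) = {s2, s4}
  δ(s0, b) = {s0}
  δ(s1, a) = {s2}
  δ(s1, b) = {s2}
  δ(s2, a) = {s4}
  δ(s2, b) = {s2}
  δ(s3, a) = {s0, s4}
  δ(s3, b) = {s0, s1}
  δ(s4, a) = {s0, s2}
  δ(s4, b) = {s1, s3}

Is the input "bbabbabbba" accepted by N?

Start: {s0}
read b: {s0}
read b: {s0}
read a: {s2, s4}
read b: {s1, s2, s3}
read b: {s0, s1, s2}
read a: {s2, s4}
read b: {s1, s2, s3}
read b: {s0, s1, s2}
read b: {s0, s2}
read a: {s2, s4}
Reachable ∩ accepting = {s2} — nonempty.

accepted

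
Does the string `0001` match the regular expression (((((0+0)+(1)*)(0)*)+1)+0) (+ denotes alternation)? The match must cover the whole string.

no

Neither ((((0+0)+(1)*)(0)*)+1) nor 0 matches 0001.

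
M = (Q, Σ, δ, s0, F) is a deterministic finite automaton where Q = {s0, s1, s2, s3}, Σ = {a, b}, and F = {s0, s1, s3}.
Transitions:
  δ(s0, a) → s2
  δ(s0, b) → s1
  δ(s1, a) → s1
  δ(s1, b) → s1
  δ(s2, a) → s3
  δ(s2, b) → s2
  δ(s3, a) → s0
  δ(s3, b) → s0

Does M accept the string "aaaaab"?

s0 --a--> s2
s2 --a--> s3
s3 --a--> s0
s0 --a--> s2
s2 --a--> s3
s3 --b--> s0
End in state s0, which is an accepting state.

accepted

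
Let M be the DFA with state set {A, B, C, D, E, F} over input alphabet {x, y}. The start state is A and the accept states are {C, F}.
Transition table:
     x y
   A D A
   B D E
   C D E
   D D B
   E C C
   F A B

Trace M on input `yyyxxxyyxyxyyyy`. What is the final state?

C

A --y--> A
A --y--> A
A --y--> A
A --x--> D
D --x--> D
D --x--> D
D --y--> B
B --y--> E
E --x--> C
C --y--> E
E --x--> C
C --y--> E
E --y--> C
C --y--> E
E --y--> C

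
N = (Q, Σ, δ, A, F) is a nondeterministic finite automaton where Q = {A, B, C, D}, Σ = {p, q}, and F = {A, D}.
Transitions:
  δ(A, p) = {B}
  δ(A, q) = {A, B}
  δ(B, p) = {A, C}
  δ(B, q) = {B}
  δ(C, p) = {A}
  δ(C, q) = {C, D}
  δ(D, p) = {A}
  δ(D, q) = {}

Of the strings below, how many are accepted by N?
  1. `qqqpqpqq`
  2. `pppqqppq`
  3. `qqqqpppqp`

3

`qqqpqpqq`: accepted
`pppqqppq`: accepted
`qqqqpppqp`: accepted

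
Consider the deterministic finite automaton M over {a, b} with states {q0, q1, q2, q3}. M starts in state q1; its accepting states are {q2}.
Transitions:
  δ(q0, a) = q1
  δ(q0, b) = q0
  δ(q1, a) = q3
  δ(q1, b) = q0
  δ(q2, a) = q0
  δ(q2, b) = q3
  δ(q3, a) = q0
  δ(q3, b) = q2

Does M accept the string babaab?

q1 --b--> q0
q0 --a--> q1
q1 --b--> q0
q0 --a--> q1
q1 --a--> q3
q3 --b--> q2
End in state q2, which is an accepting state.

accepted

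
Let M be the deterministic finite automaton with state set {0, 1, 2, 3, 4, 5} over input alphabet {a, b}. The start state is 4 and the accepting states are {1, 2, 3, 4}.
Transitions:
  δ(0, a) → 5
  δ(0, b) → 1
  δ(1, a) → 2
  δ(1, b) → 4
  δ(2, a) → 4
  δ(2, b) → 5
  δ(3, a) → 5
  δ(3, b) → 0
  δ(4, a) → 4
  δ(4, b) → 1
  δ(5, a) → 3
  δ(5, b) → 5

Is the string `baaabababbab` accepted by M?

rejected

4 --b--> 1
1 --a--> 2
2 --a--> 4
4 --a--> 4
4 --b--> 1
1 --a--> 2
2 --b--> 5
5 --a--> 3
3 --b--> 0
0 --b--> 1
1 --a--> 2
2 --b--> 5
End in state 5, which is not an accepting state.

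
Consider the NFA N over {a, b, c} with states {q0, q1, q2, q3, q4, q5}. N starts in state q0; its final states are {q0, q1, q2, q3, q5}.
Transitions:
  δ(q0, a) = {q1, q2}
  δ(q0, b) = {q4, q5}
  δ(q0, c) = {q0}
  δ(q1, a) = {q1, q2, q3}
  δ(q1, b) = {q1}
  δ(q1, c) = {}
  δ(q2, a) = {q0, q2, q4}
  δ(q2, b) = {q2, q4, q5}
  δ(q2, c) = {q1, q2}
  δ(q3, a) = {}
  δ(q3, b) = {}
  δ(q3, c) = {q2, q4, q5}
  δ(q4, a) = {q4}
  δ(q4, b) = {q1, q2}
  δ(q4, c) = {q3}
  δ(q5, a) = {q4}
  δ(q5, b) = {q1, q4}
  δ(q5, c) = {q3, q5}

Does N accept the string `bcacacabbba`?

Start: {q0}
read b: {q4, q5}
read c: {q3, q5}
read a: {q4}
read c: {q3}
read a: {}
The reachable set is empty and stays empty for the remaining 6 symbols.
Reachable ∩ accepting = {} — empty.

rejected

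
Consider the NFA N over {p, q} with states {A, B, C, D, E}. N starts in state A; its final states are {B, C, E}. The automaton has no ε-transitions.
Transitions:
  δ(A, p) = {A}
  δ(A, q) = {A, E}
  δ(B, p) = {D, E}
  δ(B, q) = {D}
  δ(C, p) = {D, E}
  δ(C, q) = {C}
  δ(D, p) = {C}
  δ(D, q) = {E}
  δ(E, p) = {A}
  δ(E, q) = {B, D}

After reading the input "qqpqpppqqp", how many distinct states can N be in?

Start: {A}
read q: {A, E}
read q: {A, B, D, E}
read p: {A, C, D, E}
read q: {A, B, C, D, E}
read p: {A, C, D, E}
read p: {A, C, D, E}
read p: {A, C, D, E}
read q: {A, B, C, D, E}
read q: {A, B, C, D, E}
read p: {A, C, D, E}
Final reachable set {A, C, D, E} has 4 states.

4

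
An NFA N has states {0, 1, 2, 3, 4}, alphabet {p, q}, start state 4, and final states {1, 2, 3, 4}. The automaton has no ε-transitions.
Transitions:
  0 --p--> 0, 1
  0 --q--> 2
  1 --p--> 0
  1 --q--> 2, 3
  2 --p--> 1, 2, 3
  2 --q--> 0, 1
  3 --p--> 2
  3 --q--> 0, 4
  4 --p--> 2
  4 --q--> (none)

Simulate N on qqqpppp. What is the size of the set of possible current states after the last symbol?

0

Start: {4}
read q: {}
The reachable set is empty and stays empty for the remaining 6 symbols.
Final reachable set {} has 0 states.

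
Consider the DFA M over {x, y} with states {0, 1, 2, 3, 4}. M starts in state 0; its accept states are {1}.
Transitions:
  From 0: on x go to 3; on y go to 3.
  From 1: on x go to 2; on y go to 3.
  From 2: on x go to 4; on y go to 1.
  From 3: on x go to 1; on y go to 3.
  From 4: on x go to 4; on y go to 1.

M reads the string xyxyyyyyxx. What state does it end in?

0 --x--> 3
3 --y--> 3
3 --x--> 1
1 --y--> 3
3 --y--> 3
3 --y--> 3
3 --y--> 3
3 --y--> 3
3 --x--> 1
1 --x--> 2

2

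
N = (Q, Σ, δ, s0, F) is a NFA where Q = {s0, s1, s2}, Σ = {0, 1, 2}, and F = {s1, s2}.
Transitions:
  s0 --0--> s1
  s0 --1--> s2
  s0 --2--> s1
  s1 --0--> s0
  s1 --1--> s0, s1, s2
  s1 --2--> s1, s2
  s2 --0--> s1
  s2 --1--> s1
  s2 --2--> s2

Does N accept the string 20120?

accepted

Start: {s0}
read 2: {s1}
read 0: {s0}
read 1: {s2}
read 2: {s2}
read 0: {s1}
Reachable ∩ accepting = {s1} — nonempty.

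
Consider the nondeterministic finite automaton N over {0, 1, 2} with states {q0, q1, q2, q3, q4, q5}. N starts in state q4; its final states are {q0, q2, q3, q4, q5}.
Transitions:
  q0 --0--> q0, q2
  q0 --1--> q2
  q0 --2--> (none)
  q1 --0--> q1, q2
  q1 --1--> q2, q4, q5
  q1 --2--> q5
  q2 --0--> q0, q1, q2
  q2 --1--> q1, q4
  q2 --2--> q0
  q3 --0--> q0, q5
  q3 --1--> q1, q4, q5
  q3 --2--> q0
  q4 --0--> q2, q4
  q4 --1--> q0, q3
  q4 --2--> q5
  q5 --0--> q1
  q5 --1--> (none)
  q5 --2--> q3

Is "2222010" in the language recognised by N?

Start: {q4}
read 2: {q5}
read 2: {q3}
read 2: {q0}
read 2: {}
The reachable set is empty and stays empty for the remaining 3 symbols.
Reachable ∩ accepting = {} — empty.

rejected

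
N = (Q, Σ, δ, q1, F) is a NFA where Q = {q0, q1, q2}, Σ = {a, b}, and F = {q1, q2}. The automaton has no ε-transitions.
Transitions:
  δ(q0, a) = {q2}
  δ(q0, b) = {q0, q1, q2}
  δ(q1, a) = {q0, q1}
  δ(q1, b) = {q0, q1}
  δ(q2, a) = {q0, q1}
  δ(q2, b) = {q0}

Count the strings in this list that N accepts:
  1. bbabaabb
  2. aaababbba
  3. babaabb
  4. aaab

4

bbabaabb: accepted
aaababbba: accepted
babaabb: accepted
aaab: accepted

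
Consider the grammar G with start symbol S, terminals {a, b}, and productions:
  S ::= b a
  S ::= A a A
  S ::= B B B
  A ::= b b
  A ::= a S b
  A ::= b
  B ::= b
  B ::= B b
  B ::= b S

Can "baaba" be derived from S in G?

no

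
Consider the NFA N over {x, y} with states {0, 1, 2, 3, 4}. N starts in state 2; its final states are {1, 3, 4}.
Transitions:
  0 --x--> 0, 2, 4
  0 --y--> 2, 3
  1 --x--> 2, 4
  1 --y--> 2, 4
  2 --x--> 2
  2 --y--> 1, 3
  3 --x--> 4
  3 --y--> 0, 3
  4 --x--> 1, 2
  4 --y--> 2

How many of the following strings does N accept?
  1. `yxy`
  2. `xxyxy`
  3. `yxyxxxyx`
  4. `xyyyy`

4

`yxy`: accepted
`xxyxy`: accepted
`yxyxxxyx`: accepted
`xyyyy`: accepted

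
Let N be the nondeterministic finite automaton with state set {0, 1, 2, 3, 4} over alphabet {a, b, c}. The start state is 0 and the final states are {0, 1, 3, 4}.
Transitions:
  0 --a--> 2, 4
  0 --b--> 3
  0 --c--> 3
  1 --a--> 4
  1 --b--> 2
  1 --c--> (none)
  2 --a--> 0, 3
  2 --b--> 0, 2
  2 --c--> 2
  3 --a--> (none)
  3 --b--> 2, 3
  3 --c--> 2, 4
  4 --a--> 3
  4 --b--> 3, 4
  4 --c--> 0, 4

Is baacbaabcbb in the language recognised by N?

Start: {0}
read b: {3}
read a: {}
The reachable set is empty and stays empty for the remaining 9 symbols.
Reachable ∩ accepting = {} — empty.

rejected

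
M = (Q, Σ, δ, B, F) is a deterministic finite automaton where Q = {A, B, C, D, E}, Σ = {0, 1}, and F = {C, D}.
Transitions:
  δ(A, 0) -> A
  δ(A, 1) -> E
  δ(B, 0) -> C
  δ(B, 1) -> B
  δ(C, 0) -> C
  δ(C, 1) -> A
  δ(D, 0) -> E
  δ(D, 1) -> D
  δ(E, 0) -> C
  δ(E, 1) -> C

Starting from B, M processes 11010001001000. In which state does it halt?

A

B --1--> B
B --1--> B
B --0--> C
C --1--> A
A --0--> A
A --0--> A
A --0--> A
A --1--> E
E --0--> C
C --0--> C
C --1--> A
A --0--> A
A --0--> A
A --0--> A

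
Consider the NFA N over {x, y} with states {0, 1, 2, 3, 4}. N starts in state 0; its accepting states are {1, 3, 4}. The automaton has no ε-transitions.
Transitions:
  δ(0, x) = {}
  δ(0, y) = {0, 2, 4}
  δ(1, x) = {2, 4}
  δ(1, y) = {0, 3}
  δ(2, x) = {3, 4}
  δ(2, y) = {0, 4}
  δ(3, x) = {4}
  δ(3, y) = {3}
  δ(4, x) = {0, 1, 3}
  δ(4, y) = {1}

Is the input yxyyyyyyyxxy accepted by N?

accepted

Start: {0}
read y: {0, 2, 4}
read x: {0, 1, 3, 4}
read y: {0, 1, 2, 3, 4}
read y: {0, 1, 2, 3, 4}
read y: {0, 1, 2, 3, 4}
read y: {0, 1, 2, 3, 4}
read y: {0, 1, 2, 3, 4}
read y: {0, 1, 2, 3, 4}
read y: {0, 1, 2, 3, 4}
read x: {0, 1, 2, 3, 4}
read x: {0, 1, 2, 3, 4}
read y: {0, 1, 2, 3, 4}
Reachable ∩ accepting = {1, 3, 4} — nonempty.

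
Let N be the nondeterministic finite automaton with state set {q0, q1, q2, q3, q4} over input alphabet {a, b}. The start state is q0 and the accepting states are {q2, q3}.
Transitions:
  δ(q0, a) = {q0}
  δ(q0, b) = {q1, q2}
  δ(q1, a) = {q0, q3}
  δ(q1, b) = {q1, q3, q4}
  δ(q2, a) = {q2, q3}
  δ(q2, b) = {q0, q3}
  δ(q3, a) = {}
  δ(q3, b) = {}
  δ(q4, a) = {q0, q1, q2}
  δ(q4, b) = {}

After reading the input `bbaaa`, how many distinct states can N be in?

3

Start: {q0}
read b: {q1, q2}
read b: {q0, q1, q3, q4}
read a: {q0, q1, q2, q3}
read a: {q0, q2, q3}
read a: {q0, q2, q3}
Final reachable set {q0, q2, q3} has 3 states.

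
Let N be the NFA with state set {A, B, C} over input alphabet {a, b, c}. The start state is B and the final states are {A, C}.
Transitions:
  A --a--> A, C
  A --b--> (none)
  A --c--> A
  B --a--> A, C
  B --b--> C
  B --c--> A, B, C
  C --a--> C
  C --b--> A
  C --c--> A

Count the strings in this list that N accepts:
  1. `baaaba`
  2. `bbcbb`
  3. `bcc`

2

`baaaba`: accepted
`bbcbb`: rejected
`bcc`: accepted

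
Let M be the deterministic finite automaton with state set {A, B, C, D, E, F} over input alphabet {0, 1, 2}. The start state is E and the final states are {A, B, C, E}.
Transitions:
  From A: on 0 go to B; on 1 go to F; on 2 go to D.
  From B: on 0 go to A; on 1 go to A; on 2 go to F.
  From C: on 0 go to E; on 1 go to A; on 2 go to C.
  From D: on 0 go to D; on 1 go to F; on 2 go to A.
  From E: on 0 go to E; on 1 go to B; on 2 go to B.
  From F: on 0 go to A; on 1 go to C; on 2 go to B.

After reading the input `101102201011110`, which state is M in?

A

E --1--> B
B --0--> A
A --1--> F
F --1--> C
C --0--> E
E --2--> B
B --2--> F
F --0--> A
A --1--> F
F --0--> A
A --1--> F
F --1--> C
C --1--> A
A --1--> F
F --0--> A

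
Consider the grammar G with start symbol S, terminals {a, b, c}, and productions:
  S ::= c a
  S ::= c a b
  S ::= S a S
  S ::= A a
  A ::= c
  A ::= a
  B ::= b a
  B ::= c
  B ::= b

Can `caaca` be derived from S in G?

S ⇒ SaS ⇒ caaS ⇒ caaAa ⇒ caaca

yes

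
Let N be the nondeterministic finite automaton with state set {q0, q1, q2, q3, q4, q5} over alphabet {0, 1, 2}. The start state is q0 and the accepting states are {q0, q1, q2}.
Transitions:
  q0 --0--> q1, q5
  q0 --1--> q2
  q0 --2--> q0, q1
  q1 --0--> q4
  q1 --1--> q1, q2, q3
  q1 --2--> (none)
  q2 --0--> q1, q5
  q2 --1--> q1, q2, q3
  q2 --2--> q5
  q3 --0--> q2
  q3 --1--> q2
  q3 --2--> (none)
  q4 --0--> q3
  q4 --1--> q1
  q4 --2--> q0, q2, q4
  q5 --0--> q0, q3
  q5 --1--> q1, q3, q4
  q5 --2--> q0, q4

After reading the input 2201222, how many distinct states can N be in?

Start: {q0}
read 2: {q0, q1}
read 2: {q0, q1}
read 0: {q1, q4, q5}
read 1: {q1, q2, q3, q4}
read 2: {q0, q2, q4, q5}
read 2: {q0, q1, q2, q4, q5}
read 2: {q0, q1, q2, q4, q5}
Final reachable set {q0, q1, q2, q4, q5} has 5 states.

5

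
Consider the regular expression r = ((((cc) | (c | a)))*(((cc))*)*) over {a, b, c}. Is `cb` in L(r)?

No split of cb into u·v has (((cc)|(c|a)))* matching u and (((cc))*)* matching v.

no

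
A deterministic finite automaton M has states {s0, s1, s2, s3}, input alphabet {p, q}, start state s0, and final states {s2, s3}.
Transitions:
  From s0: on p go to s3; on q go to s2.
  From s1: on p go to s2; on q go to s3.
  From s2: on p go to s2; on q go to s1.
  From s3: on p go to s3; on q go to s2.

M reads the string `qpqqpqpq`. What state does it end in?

s0 --q--> s2
s2 --p--> s2
s2 --q--> s1
s1 --q--> s3
s3 --p--> s3
s3 --q--> s2
s2 --p--> s2
s2 --q--> s1

s1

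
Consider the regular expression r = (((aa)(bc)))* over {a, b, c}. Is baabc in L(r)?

no

baabc cannot be split into zero or more pieces each matching ((aa)(bc)).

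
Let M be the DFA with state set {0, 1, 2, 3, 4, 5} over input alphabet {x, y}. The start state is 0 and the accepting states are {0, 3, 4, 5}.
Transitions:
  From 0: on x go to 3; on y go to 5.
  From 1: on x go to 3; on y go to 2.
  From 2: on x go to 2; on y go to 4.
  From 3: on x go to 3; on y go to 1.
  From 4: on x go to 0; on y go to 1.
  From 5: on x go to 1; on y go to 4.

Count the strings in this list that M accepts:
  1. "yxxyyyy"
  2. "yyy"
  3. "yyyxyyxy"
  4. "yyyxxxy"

1

"yxxyyyy": rejected
"yyy": rejected
"yyyxyyxy": accepted
"yyyxxxy": rejected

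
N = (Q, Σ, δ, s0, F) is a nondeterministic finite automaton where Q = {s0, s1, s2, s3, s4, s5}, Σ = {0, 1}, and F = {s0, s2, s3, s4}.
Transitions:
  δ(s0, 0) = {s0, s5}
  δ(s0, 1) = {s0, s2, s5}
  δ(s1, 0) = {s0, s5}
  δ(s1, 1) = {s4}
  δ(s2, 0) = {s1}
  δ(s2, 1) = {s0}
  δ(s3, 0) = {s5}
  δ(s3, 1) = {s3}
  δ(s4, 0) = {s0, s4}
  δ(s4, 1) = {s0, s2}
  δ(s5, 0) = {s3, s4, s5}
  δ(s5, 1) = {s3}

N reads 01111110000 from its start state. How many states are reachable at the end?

4

Start: {s0}
read 0: {s0, s5}
read 1: {s0, s2, s3, s5}
read 1: {s0, s2, s3, s5}
read 1: {s0, s2, s3, s5}
read 1: {s0, s2, s3, s5}
read 1: {s0, s2, s3, s5}
read 1: {s0, s2, s3, s5}
read 0: {s0, s1, s3, s4, s5}
read 0: {s0, s3, s4, s5}
read 0: {s0, s3, s4, s5}
read 0: {s0, s3, s4, s5}
Final reachable set {s0, s3, s4, s5} has 4 states.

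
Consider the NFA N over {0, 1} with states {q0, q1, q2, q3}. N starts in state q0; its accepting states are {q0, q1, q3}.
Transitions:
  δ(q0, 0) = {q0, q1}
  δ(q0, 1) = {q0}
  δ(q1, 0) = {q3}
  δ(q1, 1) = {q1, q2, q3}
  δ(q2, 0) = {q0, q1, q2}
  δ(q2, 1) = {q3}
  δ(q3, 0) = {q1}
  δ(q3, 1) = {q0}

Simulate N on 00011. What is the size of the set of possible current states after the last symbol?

4

Start: {q0}
read 0: {q0, q1}
read 0: {q0, q1, q3}
read 0: {q0, q1, q3}
read 1: {q0, q1, q2, q3}
read 1: {q0, q1, q2, q3}
Final reachable set {q0, q1, q2, q3} has 4 states.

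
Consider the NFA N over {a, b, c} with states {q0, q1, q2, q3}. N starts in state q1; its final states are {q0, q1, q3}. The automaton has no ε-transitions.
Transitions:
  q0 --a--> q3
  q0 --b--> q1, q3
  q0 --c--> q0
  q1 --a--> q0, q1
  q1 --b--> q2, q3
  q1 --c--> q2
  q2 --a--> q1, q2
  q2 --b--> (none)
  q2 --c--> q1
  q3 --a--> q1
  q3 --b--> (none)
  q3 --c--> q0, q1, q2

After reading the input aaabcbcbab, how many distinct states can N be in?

Start: {q1}
read a: {q0, q1}
read a: {q0, q1, q3}
read a: {q0, q1, q3}
read b: {q1, q2, q3}
read c: {q0, q1, q2}
read b: {q1, q2, q3}
read c: {q0, q1, q2}
read b: {q1, q2, q3}
read a: {q0, q1, q2}
read b: {q1, q2, q3}
Final reachable set {q1, q2, q3} has 3 states.

3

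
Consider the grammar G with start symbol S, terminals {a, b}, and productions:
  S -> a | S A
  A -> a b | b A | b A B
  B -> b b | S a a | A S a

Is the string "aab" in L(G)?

yes

S ⇒ SA ⇒ aA ⇒ aab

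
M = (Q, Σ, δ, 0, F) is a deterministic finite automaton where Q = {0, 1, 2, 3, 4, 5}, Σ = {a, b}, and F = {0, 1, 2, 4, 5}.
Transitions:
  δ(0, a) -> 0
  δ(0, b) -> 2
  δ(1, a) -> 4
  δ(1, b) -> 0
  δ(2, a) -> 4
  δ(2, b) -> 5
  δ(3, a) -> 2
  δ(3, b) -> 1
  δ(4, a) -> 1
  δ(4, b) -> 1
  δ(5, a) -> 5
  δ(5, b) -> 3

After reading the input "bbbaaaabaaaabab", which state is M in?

0 --b--> 2
2 --b--> 5
5 --b--> 3
3 --a--> 2
2 --a--> 4
4 --a--> 1
1 --a--> 4
4 --b--> 1
1 --a--> 4
4 --a--> 1
1 --a--> 4
4 --a--> 1
1 --b--> 0
0 --a--> 0
0 --b--> 2

2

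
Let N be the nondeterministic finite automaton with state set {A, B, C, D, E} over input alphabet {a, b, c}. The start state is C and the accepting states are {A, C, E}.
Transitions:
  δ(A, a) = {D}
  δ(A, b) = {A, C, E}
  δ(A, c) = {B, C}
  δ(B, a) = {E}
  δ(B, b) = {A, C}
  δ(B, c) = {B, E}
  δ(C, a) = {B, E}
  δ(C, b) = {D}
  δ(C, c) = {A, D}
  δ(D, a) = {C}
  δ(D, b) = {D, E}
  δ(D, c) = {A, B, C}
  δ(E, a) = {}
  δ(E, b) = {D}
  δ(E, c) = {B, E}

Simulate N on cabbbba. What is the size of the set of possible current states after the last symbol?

Start: {C}
read c: {A, D}
read a: {C, D}
read b: {D, E}
read b: {D, E}
read b: {D, E}
read b: {D, E}
read a: {C}
Final reachable set {C} has 1 state.

1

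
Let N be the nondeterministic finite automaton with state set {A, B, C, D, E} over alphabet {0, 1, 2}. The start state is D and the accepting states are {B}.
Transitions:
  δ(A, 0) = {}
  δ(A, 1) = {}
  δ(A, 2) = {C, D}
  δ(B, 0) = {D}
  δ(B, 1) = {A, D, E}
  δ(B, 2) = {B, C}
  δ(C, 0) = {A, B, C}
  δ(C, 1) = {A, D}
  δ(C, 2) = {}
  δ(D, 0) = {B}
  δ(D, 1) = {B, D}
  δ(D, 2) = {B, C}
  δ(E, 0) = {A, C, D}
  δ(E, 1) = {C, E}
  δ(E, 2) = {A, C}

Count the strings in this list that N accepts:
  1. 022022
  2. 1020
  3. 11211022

3

022022: accepted
1020: accepted
11211022: accepted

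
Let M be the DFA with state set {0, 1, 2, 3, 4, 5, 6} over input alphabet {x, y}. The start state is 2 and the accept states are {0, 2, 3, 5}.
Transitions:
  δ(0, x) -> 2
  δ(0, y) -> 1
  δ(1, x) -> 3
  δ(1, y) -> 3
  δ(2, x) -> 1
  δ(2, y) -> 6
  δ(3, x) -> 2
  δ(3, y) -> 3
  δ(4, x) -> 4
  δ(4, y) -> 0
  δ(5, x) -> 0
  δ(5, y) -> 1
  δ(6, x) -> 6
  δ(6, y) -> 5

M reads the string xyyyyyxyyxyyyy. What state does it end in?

2 --x--> 1
1 --y--> 3
3 --y--> 3
3 --y--> 3
3 --y--> 3
3 --y--> 3
3 --x--> 2
2 --y--> 6
6 --y--> 5
5 --x--> 0
0 --y--> 1
1 --y--> 3
3 --y--> 3
3 --y--> 3

3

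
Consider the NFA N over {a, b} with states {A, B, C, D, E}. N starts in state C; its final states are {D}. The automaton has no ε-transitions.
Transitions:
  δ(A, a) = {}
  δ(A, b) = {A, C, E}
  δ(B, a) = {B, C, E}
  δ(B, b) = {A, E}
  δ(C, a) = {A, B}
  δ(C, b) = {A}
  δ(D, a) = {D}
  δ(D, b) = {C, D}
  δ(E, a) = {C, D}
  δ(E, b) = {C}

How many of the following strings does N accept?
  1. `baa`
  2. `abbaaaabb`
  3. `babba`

`baa`: rejected
`abbaaaabb`: accepted
`babba`: rejected

1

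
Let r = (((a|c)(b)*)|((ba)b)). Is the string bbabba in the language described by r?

no

Neither ((a|c)(b)*) nor ((ba)b) matches bbabba.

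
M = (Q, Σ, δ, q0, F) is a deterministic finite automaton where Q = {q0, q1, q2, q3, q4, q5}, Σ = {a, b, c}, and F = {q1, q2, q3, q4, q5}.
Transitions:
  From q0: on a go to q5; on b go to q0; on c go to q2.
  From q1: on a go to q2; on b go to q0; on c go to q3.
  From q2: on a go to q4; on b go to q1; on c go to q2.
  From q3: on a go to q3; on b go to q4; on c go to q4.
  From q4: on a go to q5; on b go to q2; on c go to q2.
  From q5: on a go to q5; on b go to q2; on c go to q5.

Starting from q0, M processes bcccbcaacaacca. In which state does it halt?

q5

q0 --b--> q0
q0 --c--> q2
q2 --c--> q2
q2 --c--> q2
q2 --b--> q1
q1 --c--> q3
q3 --a--> q3
q3 --a--> q3
q3 --c--> q4
q4 --a--> q5
q5 --a--> q5
q5 --c--> q5
q5 --c--> q5
q5 --a--> q5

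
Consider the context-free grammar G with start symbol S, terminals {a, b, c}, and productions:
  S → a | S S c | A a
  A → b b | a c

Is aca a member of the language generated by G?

yes

S ⇒ Aa ⇒ aca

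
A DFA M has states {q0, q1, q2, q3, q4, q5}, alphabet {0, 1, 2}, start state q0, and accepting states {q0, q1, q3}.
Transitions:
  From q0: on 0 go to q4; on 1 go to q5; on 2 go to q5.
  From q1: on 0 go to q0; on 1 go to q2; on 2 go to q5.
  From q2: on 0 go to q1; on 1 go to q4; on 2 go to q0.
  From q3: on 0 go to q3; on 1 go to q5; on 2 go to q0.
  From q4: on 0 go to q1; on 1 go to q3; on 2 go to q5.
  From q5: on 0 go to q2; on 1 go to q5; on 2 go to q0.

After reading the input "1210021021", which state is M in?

q0 --1--> q5
q5 --2--> q0
q0 --1--> q5
q5 --0--> q2
q2 --0--> q1
q1 --2--> q5
q5 --1--> q5
q5 --0--> q2
q2 --2--> q0
q0 --1--> q5

q5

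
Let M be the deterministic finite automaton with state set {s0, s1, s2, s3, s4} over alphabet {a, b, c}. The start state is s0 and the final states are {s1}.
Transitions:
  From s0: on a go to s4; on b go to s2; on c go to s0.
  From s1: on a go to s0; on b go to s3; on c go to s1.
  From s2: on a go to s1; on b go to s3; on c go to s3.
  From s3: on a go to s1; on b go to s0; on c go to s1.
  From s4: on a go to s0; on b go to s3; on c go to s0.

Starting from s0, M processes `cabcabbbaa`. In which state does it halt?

s0 --c--> s0
s0 --a--> s4
s4 --b--> s3
s3 --c--> s1
s1 --a--> s0
s0 --b--> s2
s2 --b--> s3
s3 --b--> s0
s0 --a--> s4
s4 --a--> s0

s0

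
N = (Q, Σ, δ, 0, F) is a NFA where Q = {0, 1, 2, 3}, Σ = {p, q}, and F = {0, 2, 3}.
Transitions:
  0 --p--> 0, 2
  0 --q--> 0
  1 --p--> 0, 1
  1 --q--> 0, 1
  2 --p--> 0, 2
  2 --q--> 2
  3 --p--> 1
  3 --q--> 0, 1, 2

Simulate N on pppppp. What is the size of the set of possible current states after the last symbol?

Start: {0}
read p: {0, 2}
read p: {0, 2}
read p: {0, 2}
read p: {0, 2}
read p: {0, 2}
read p: {0, 2}
Final reachable set {0, 2} has 2 states.

2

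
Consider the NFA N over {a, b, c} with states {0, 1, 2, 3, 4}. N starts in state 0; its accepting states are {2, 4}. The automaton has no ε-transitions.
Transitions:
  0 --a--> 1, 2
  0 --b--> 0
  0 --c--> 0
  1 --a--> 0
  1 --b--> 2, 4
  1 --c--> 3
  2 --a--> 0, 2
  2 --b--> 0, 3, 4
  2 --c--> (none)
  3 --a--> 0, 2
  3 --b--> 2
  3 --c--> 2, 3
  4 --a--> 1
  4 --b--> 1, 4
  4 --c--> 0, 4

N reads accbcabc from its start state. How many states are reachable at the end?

Start: {0}
read a: {1, 2}
read c: {3}
read c: {2, 3}
read b: {0, 2, 3, 4}
read c: {0, 2, 3, 4}
read a: {0, 1, 2}
read b: {0, 2, 3, 4}
read c: {0, 2, 3, 4}
Final reachable set {0, 2, 3, 4} has 4 states.

4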